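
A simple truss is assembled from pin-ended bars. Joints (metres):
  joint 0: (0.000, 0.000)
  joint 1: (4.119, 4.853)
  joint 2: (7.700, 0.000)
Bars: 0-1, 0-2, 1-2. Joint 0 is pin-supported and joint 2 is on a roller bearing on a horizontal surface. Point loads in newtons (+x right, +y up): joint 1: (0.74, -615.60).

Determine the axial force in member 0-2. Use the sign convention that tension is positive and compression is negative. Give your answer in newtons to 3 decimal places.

243.337

N=3 nodes, M=3 members, R=3 reactions → 2N=6, M+R=6
member 0 (0-1): L=6.3654, (cx,cy)=(0.6471,0.7624)
member 1 (0-2): L=7.7000, (cx,cy)=(1.0000,0.0000)
member 2 (1-2): L=6.0312, (cx,cy)=(0.5937,-0.8047)
solve A·x = −loads:
  F[0-1] = -374.9010 N (compression)
  F[0-2] = +243.3371 N (tension)
  F[1-2] = -409.8326 N (compression)
  Rx@0 = -0.7400 N
  Ry@0 = +285.8276 N
  Ry@2 = +329.7724 N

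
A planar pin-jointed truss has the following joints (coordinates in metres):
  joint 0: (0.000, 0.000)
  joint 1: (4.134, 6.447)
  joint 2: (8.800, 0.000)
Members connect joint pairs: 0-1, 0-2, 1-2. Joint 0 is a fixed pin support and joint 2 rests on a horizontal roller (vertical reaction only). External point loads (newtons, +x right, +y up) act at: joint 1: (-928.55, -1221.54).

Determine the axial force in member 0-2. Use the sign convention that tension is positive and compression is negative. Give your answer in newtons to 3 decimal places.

N=3 nodes, M=3 members, R=3 reactions → 2N=6, M+R=6
member 0 (0-1): L=7.6586, (cx,cy)=(0.5398,0.8418)
member 1 (0-2): L=8.8000, (cx,cy)=(1.0000,0.0000)
member 2 (1-2): L=7.9584, (cx,cy)=(0.5863,-0.8101)
solve A·x = −loads:
  F[0-1] = -1577.5241 N (compression)
  F[0-2] = -77.0228 N (compression)
  F[1-2] = +131.3705 N (tension)
  Rx@0 = +928.5500 N
  Ry@0 = +1327.9622 N
  Ry@2 = -106.4222 N

-77.023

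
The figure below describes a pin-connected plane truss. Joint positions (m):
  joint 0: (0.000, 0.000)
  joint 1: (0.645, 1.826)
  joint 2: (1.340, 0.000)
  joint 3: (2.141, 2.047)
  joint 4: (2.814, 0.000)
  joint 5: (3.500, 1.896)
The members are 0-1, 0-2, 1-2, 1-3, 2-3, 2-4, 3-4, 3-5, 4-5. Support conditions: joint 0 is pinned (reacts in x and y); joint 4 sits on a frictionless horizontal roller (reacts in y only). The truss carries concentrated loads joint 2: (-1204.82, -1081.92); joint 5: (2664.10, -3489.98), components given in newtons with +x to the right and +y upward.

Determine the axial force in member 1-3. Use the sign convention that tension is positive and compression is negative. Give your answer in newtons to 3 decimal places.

1460.173

N=6 nodes, M=9 members, R=3 reactions → 2N=12, M+R=12
member 0 (0-1): L=1.9366, (cx,cy)=(0.3331,0.9429)
member 1 (0-2): L=1.3400, (cx,cy)=(1.0000,0.0000)
member 2 (1-2): L=1.9538, (cx,cy)=(0.3557,-0.9346)
member 3 (1-3): L=1.5122, (cx,cy)=(0.9893,0.1461)
member 4 (2-3): L=2.1981, (cx,cy)=(0.3644,0.9312)
member 5 (2-4): L=1.4740, (cx,cy)=(1.0000,0.0000)
member 6 (3-4): L=2.1548, (cx,cy)=(0.3123,-0.9500)
member 7 (3-5): L=1.3674, (cx,cy)=(0.9939,-0.1104)
member 8 (4-5): L=2.0163, (cx,cy)=(0.3402,0.9403)
solve A·x = −loads:
  F[0-1] = +2204.9661 N (tension)
  F[0-2] = +724.8869 N (tension)
  F[1-2] = -1996.2494 N (compression)
  F[1-3] = +1460.1730 N (tension)
  F[2-3] = +3165.2336 N (tension)
  F[2-4] = +66.1948 N (tension)
  F[3-4] = -3768.9884 N (compression)
  F[3-5] = +3798.2927 N (tension)
  F[4-5] = -3265.3303 N (compression)
  Rx@0 = -1459.2800 N
  Ry@0 = -2079.0724 N
  Ry@4 = +6650.9724 N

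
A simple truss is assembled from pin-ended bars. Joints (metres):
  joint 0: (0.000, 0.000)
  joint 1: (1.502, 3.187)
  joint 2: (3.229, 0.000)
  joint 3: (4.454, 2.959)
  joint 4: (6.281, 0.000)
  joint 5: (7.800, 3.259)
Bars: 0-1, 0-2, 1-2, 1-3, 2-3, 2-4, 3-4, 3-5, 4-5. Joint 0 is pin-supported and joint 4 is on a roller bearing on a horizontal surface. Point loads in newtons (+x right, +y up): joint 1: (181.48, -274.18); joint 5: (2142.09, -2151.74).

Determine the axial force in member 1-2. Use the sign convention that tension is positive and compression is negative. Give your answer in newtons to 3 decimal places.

N=6 nodes, M=9 members, R=3 reactions → 2N=12, M+R=12
member 0 (0-1): L=3.5232, (cx,cy)=(0.4263,0.9046)
member 1 (0-2): L=3.2290, (cx,cy)=(1.0000,0.0000)
member 2 (1-2): L=3.6248, (cx,cy)=(0.4764,-0.8792)
member 3 (1-3): L=2.9608, (cx,cy)=(0.9970,-0.0770)
member 4 (2-3): L=3.2025, (cx,cy)=(0.3825,0.9240)
member 5 (2-4): L=3.0520, (cx,cy)=(1.0000,0.0000)
member 6 (3-4): L=3.4776, (cx,cy)=(0.5254,-0.8509)
member 7 (3-5): L=3.3594, (cx,cy)=(0.9960,0.0893)
member 8 (4-5): L=3.5956, (cx,cy)=(0.4225,0.9064)
solve A·x = −loads:
  F[0-1] = +1675.1592 N (tension)
  F[0-2] = +1609.4222 N (tension)
  F[1-2] = -2173.0767 N (compression)
  F[1-3] = +1572.6658 N (tension)
  F[2-3] = +2067.8463 N (tension)
  F[2-4] = -216.8739 N (compression)
  F[3-4] = -1757.2558 N (compression)
  F[3-5] = +3295.3292 N (tension)
  F[4-5] = -2698.6596 N (compression)
  Rx@0 = -2323.5700 N
  Ry@0 = -1515.3057 N
  Ry@4 = +3941.2257 N

-2173.077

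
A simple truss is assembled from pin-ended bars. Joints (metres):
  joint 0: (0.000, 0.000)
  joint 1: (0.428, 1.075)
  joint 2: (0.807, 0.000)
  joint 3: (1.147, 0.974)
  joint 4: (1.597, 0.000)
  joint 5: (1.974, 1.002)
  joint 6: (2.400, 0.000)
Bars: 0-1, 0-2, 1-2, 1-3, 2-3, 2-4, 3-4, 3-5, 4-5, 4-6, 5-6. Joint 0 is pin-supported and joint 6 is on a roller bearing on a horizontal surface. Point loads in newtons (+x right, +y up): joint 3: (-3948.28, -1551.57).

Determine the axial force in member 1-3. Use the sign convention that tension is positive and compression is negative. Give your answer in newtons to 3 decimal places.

-1924.046

N=7 nodes, M=11 members, R=3 reactions → 2N=14, M+R=14
member 0 (0-1): L=1.1571, (cx,cy)=(0.3699,0.9291)
member 1 (0-2): L=0.8070, (cx,cy)=(1.0000,0.0000)
member 2 (1-2): L=1.1399, (cx,cy)=(0.3325,-0.9431)
member 3 (1-3): L=0.7261, (cx,cy)=(0.9903,-0.1391)
member 4 (2-3): L=1.0316, (cx,cy)=(0.3296,0.9441)
member 5 (2-4): L=0.7900, (cx,cy)=(1.0000,0.0000)
member 6 (3-4): L=1.0729, (cx,cy)=(0.4194,-0.9078)
member 7 (3-5): L=0.8275, (cx,cy)=(0.9994,0.0338)
member 8 (4-5): L=1.0706, (cx,cy)=(0.3521,0.9359)
member 9 (4-6): L=0.8030, (cx,cy)=(1.0000,0.0000)
member 10 (5-6): L=1.0888, (cx,cy)=(0.3913,-0.9203)
solve A·x = −loads:
  F[0-1] = -2596.5627 N (compression)
  F[0-2] = -2987.8112 N (compression)
  F[1-2] = +2841.7247 N (tension)
  F[1-3] = -1924.0459 N (compression)
  F[2-3] = -2838.6353 N (compression)
  F[2-4] = -1107.4030 N (compression)
  F[3-4] = +974.3169 N (tension)
  F[3-5] = +699.1625 N (tension)
  F[4-5] = -945.0138 N (compression)
  F[4-6] = -365.9784 N (compression)
  F[5-6] = +935.3906 N (tension)
  Rx@0 = +3948.2800 N
  Ry@0 = +2412.3925 N
  Ry@6 = -860.8225 N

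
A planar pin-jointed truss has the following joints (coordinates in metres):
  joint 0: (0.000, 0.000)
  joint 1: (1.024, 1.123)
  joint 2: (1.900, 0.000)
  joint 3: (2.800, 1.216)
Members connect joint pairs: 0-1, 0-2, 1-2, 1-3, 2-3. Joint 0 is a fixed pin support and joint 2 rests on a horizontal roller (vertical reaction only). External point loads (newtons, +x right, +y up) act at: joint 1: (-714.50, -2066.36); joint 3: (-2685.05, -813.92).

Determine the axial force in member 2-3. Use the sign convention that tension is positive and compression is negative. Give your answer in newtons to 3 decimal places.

-871.452

N=4 nodes, M=5 members, R=3 reactions → 2N=8, M+R=8
member 0 (0-1): L=1.5198, (cx,cy)=(0.6738,0.7389)
member 1 (0-2): L=1.9000, (cx,cy)=(1.0000,0.0000)
member 2 (1-2): L=1.4243, (cx,cy)=(0.6151,-0.7885)
member 3 (1-3): L=1.7784, (cx,cy)=(0.9986,0.0523)
member 4 (2-3): L=1.5128, (cx,cy)=(0.5949,0.8038)
solve A·x = −loads:
  F[0-1] = -3664.6367 N (compression)
  F[0-2] = -930.3707 N (compression)
  F[1-2] = +669.7482 N (tension)
  F[1-3] = -2169.5818 N (compression)
  F[2-3] = -871.4520 N (compression)
  Rx@0 = +3399.5500 N
  Ry@0 = +2707.8988 N
  Ry@2 = +172.3812 N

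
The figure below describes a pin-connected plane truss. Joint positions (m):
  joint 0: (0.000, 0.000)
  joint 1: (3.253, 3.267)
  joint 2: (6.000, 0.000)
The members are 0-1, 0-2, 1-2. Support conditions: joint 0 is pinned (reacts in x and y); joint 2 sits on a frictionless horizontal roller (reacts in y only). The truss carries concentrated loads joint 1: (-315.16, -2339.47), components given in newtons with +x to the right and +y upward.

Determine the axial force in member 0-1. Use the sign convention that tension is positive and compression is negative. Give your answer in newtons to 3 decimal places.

N=3 nodes, M=3 members, R=3 reactions → 2N=6, M+R=6
member 0 (0-1): L=4.6103, (cx,cy)=(0.7056,0.7086)
member 1 (0-2): L=6.0000, (cx,cy)=(1.0000,0.0000)
member 2 (1-2): L=4.2684, (cx,cy)=(0.6436,-0.7654)
solve A·x = −loads:
  F[0-1] = -1753.6703 N (compression)
  F[0-2] = +922.2067 N (tension)
  F[1-2] = -1432.9645 N (compression)
  Rx@0 = +315.1600 N
  Ry@0 = +1242.6920 N
  Ry@2 = +1096.7780 N

-1753.670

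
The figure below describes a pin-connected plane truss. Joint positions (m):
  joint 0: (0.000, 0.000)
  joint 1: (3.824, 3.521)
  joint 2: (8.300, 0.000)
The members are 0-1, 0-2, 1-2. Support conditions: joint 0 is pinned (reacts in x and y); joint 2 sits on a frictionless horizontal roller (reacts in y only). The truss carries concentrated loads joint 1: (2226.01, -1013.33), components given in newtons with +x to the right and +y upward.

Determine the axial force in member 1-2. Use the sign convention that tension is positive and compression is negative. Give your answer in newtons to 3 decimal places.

-2282.453

N=3 nodes, M=3 members, R=3 reactions → 2N=6, M+R=6
member 0 (0-1): L=5.1981, (cx,cy)=(0.7357,0.6774)
member 1 (0-2): L=8.3000, (cx,cy)=(1.0000,0.0000)
member 2 (1-2): L=5.6949, (cx,cy)=(0.7860,-0.6183)
solve A·x = −loads:
  F[0-1] = +587.3463 N (tension)
  F[0-2] = +1793.9281 N (tension)
  F[1-2] = -2282.4534 N (compression)
  Rx@0 = -2226.0100 N
  Ry@0 = -397.8453 N
  Ry@2 = +1411.1753 N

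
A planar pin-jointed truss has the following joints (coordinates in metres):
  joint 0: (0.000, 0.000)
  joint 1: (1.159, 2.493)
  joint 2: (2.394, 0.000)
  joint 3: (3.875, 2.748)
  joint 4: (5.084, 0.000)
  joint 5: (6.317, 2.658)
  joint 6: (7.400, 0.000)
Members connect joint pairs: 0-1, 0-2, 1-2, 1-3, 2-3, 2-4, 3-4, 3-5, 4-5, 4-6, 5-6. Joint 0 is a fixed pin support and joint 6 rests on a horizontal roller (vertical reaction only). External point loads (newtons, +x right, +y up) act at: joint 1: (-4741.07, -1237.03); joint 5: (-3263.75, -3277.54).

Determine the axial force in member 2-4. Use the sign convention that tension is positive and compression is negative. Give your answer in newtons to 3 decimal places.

-2734.590

N=7 nodes, M=11 members, R=3 reactions → 2N=14, M+R=14
member 0 (0-1): L=2.7492, (cx,cy)=(0.4216,0.9068)
member 1 (0-2): L=2.3940, (cx,cy)=(1.0000,0.0000)
member 2 (1-2): L=2.7821, (cx,cy)=(0.4439,-0.8961)
member 3 (1-3): L=2.7279, (cx,cy)=(0.9956,0.0935)
member 4 (2-3): L=3.1217, (cx,cy)=(0.4744,0.8803)
member 5 (2-4): L=2.6900, (cx,cy)=(1.0000,0.0000)
member 6 (3-4): L=3.0022, (cx,cy)=(0.4027,-0.9153)
member 7 (3-5): L=2.4437, (cx,cy)=(0.9993,-0.0368)
member 8 (4-5): L=2.9301, (cx,cy)=(0.4208,0.9071)
member 9 (4-6): L=2.3160, (cx,cy)=(1.0000,0.0000)
member 10 (5-6): L=2.8702, (cx,cy)=(0.3773,-0.9261)
solve A·x = −loads:
  F[0-1] = -4733.6897 N (compression)
  F[0-2] = -6009.2347 N (compression)
  F[1-2] = +3533.1598 N (tension)
  F[1-3] = +1182.2786 N (tension)
  F[2-3] = -3596.4877 N (compression)
  F[2-4] = -2734.5899 N (compression)
  F[3-4] = +3414.7713 N (tension)
  F[3-5] = -1905.5989 N (compression)
  F[4-5] = -3445.5676 N (compression)
  F[4-6] = +90.4869 N (tension)
  F[5-6] = -239.8084 N (compression)
  Rx@0 = +8004.8200 N
  Ry@0 = +4292.4885 N
  Ry@6 = +222.0815 N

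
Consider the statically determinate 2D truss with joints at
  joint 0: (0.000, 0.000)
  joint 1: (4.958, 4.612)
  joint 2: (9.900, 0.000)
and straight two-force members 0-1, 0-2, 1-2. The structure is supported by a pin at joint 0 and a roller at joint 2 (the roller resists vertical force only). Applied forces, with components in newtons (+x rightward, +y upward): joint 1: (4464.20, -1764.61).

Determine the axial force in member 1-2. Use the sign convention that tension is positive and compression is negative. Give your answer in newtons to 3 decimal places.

-4343.428

N=3 nodes, M=3 members, R=3 reactions → 2N=6, M+R=6
member 0 (0-1): L=6.7714, (cx,cy)=(0.7322,0.6811)
member 1 (0-2): L=9.9000, (cx,cy)=(1.0000,0.0000)
member 2 (1-2): L=6.7597, (cx,cy)=(0.7311,-0.6823)
solve A·x = −loads:
  F[0-1] = +1760.1129 N (tension)
  F[0-2] = +3175.4566 N (tension)
  F[1-2] = -4343.4277 N (compression)
  Rx@0 = -4464.2000 N
  Ry@0 = -1198.8068 N
  Ry@2 = +2963.4168 N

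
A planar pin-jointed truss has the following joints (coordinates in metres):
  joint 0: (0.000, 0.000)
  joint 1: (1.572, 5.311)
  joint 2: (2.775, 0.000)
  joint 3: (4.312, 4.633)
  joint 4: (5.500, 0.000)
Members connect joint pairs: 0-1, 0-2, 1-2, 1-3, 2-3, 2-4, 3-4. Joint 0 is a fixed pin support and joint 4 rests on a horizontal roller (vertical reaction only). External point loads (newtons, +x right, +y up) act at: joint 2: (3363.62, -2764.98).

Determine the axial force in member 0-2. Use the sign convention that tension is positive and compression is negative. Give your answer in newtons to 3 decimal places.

N=5 nodes, M=7 members, R=3 reactions → 2N=10, M+R=10
member 0 (0-1): L=5.5388, (cx,cy)=(0.2838,0.9589)
member 1 (0-2): L=2.7750, (cx,cy)=(1.0000,0.0000)
member 2 (1-2): L=5.4455, (cx,cy)=(0.2209,-0.9753)
member 3 (1-3): L=2.8226, (cx,cy)=(0.9707,-0.2402)
member 4 (2-3): L=4.8813, (cx,cy)=(0.3149,0.9491)
member 5 (2-4): L=2.7250, (cx,cy)=(1.0000,0.0000)
member 6 (3-4): L=4.7829, (cx,cy)=(0.2484,-0.9687)
solve A·x = −loads:
  F[0-1] = -1428.6714 N (compression)
  F[0-2] = +3769.1024 N (tension)
  F[1-2] = +1597.0134 N (tension)
  F[1-3] = -781.1558 N (compression)
  F[2-3] = +1272.1334 N (tension)
  F[2-4] = +357.7226 N (tension)
  F[3-4] = -1440.1919 N (compression)
  Rx@0 = -3363.6200 N
  Ry@0 = +1369.9219 N
  Ry@4 = +1395.0581 N

3769.102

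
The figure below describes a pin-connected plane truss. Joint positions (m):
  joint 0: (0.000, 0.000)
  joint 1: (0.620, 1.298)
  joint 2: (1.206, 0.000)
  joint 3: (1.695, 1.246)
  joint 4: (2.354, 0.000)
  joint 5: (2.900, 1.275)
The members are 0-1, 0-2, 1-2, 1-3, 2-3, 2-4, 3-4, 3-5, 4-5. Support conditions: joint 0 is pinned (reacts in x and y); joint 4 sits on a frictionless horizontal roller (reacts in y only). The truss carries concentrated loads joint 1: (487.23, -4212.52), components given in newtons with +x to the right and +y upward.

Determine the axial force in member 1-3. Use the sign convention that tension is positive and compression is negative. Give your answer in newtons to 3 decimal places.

N=6 nodes, M=9 members, R=3 reactions → 2N=12, M+R=12
member 0 (0-1): L=1.4385, (cx,cy)=(0.4310,0.9023)
member 1 (0-2): L=1.2060, (cx,cy)=(1.0000,0.0000)
member 2 (1-2): L=1.4241, (cx,cy)=(0.4115,-0.9114)
member 3 (1-3): L=1.0763, (cx,cy)=(0.9988,-0.0483)
member 4 (2-3): L=1.3385, (cx,cy)=(0.3653,0.9309)
member 5 (2-4): L=1.1480, (cx,cy)=(1.0000,0.0000)
member 6 (3-4): L=1.4095, (cx,cy)=(0.4675,-0.8840)
member 7 (3-5): L=1.2053, (cx,cy)=(0.9997,0.0241)
member 8 (4-5): L=1.3870, (cx,cy)=(0.3937,0.9193)
solve A·x = −loads:
  F[0-1] = -3141.1023 N (compression)
  F[0-2] = +1841.0849 N (tension)
  F[1-2] = -1445.9636 N (compression)
  F[1-3] = -1247.5657 N (compression)
  F[2-3] = +1415.7404 N (tension)
  F[2-4] = +728.8980 N (tension)
  F[3-4] = -1559.0431 N (compression)
  F[3-5] = -0.0000 N (tension)
  F[4-5] = -0.0000 N (tension)
  Rx@0 = -487.2300 N
  Ry@0 = +2834.3607 N
  Ry@4 = +1378.1593 N

-1247.566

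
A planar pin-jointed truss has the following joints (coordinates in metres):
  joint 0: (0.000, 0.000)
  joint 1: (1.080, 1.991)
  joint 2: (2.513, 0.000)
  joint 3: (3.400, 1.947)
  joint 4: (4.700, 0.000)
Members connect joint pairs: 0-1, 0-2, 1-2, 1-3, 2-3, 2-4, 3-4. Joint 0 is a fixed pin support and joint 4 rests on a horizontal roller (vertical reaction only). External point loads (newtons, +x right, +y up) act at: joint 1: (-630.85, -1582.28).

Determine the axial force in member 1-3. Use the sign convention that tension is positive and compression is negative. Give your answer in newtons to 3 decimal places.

N=5 nodes, M=7 members, R=3 reactions → 2N=10, M+R=10
member 0 (0-1): L=2.2651, (cx,cy)=(0.4768,0.8790)
member 1 (0-2): L=2.5130, (cx,cy)=(1.0000,0.0000)
member 2 (1-2): L=2.4531, (cx,cy)=(0.5842,-0.8116)
member 3 (1-3): L=2.3204, (cx,cy)=(0.9998,-0.0190)
member 4 (2-3): L=2.1395, (cx,cy)=(0.4146,0.9100)
member 5 (2-4): L=2.1870, (cx,cy)=(1.0000,0.0000)
member 6 (3-4): L=2.3411, (cx,cy)=(0.5553,-0.8317)
solve A·x = −loads:
  F[0-1] = -1690.4660 N (compression)
  F[0-2] = +175.1799 N (tension)
  F[1-2] = -116.2025 N (compression)
  F[1-3] = -107.3178 N (compression)
  F[2-3] = +103.6401 N (tension)
  F[2-4] = +64.3316 N (tension)
  F[3-4] = -115.8520 N (compression)
  Rx@0 = +630.8500 N
  Ry@0 = +1485.9311 N
  Ry@4 = +96.3489 N

-107.318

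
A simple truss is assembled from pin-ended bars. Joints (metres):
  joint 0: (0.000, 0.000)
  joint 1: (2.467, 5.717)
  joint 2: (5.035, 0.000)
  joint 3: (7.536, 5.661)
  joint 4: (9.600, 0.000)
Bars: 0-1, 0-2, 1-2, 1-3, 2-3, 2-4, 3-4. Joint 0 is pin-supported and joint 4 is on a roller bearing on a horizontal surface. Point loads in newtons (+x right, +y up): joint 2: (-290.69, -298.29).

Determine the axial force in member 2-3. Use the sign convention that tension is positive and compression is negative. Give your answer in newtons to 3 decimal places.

N=5 nodes, M=7 members, R=3 reactions → 2N=10, M+R=10
member 0 (0-1): L=6.2266, (cx,cy)=(0.3962,0.9182)
member 1 (0-2): L=5.0350, (cx,cy)=(1.0000,0.0000)
member 2 (1-2): L=6.2673, (cx,cy)=(0.4097,-0.9122)
member 3 (1-3): L=5.0693, (cx,cy)=(0.9999,-0.0110)
member 4 (2-3): L=6.1889, (cx,cy)=(0.4041,0.9147)
member 5 (2-4): L=4.5650, (cx,cy)=(1.0000,0.0000)
member 6 (3-4): L=6.0255, (cx,cy)=(0.3425,-0.9395)
solve A·x = −loads:
  F[0-1] = -154.4859 N (compression)
  F[0-2] = -229.4819 N (compression)
  F[1-2] = +157.0163 N (tension)
  F[1-3] = -125.5528 N (compression)
  F[2-3] = +169.5183 N (tension)
  F[2-4] = +57.0405 N (tension)
  F[3-4] = -166.5210 N (compression)
  Rx@0 = +290.6900 N
  Ry@0 = +141.8431 N
  Ry@4 = +156.4469 N

169.518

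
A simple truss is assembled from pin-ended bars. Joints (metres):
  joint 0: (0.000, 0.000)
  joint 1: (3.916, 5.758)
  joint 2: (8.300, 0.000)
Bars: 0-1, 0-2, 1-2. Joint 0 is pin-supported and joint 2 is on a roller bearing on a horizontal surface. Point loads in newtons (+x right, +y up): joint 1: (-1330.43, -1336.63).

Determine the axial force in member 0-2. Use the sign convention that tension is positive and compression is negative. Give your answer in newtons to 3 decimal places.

N=3 nodes, M=3 members, R=3 reactions → 2N=6, M+R=6
member 0 (0-1): L=6.9634, (cx,cy)=(0.5624,0.8269)
member 1 (0-2): L=8.3000, (cx,cy)=(1.0000,0.0000)
member 2 (1-2): L=7.2370, (cx,cy)=(0.6058,-0.7956)
solve A·x = −loads:
  F[0-1] = -1969.9910 N (compression)
  F[0-2] = -222.5760 N (compression)
  F[1-2] = +367.4225 N (tension)
  Rx@0 = +1330.4300 N
  Ry@0 = +1628.9641 N
  Ry@2 = -292.3341 N

-222.576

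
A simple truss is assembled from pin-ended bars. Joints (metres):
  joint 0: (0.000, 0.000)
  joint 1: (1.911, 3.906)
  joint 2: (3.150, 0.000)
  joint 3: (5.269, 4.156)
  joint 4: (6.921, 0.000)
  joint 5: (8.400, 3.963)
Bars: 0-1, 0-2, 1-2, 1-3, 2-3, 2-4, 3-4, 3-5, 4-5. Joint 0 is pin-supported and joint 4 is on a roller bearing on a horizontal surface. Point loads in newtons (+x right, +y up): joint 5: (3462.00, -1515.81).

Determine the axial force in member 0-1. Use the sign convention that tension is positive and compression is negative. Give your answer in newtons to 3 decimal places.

N=6 nodes, M=9 members, R=3 reactions → 2N=12, M+R=12
member 0 (0-1): L=4.3484, (cx,cy)=(0.4395,0.8983)
member 1 (0-2): L=3.1500, (cx,cy)=(1.0000,0.0000)
member 2 (1-2): L=4.0978, (cx,cy)=(0.3024,-0.9532)
member 3 (1-3): L=3.3673, (cx,cy)=(0.9972,0.0742)
member 4 (2-3): L=4.6650, (cx,cy)=(0.4542,0.8909)
member 5 (2-4): L=3.7710, (cx,cy)=(1.0000,0.0000)
member 6 (3-4): L=4.4723, (cx,cy)=(0.3694,-0.9293)
member 7 (3-5): L=3.1369, (cx,cy)=(0.9981,-0.0615)
member 8 (4-5): L=4.2300, (cx,cy)=(0.3496,0.9369)
solve A·x = −loads:
  F[0-1] = +2567.5090 N (tension)
  F[0-2] = +2333.6569 N (tension)
  F[1-2] = -2277.6145 N (compression)
  F[1-3] = +1822.0253 N (tension)
  F[2-3] = +2436.9164 N (tension)
  F[2-4] = +538.0807 N (tension)
  F[3-4] = -2742.9674 N (compression)
  F[3-5] = +3944.6035 N (tension)
  F[4-5] = -1358.8895 N (compression)
  Rx@0 = -3462.0000 N
  Ry@0 = -2306.2836 N
  Ry@4 = +3822.0936 N

2567.509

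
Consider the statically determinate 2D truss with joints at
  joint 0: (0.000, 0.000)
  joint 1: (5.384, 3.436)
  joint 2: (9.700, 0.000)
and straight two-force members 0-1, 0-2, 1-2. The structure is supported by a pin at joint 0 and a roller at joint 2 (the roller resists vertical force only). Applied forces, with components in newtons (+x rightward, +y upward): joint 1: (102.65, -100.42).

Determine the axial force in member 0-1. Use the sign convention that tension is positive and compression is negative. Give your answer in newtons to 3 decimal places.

-15.466

N=3 nodes, M=3 members, R=3 reactions → 2N=6, M+R=6
member 0 (0-1): L=6.3870, (cx,cy)=(0.8430,0.5380)
member 1 (0-2): L=9.7000, (cx,cy)=(1.0000,0.0000)
member 2 (1-2): L=5.5167, (cx,cy)=(0.7824,-0.6228)
solve A·x = −loads:
  F[0-1] = -15.4662 N (compression)
  F[0-2] = +115.6875 N (tension)
  F[1-2] = -147.8713 N (compression)
  Rx@0 = -102.6500 N
  Ry@0 = +8.3203 N
  Ry@2 = +92.0997 N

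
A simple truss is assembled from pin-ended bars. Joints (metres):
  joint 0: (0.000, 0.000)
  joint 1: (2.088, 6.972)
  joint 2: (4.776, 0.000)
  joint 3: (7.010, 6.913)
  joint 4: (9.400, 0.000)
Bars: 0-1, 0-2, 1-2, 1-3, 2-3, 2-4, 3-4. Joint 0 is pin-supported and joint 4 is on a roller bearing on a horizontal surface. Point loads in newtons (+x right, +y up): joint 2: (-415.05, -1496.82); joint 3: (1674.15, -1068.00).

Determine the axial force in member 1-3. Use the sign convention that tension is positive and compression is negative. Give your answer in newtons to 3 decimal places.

153.729

N=5 nodes, M=7 members, R=3 reactions → 2N=10, M+R=10
member 0 (0-1): L=7.2779, (cx,cy)=(0.2869,0.9580)
member 1 (0-2): L=4.7760, (cx,cy)=(1.0000,0.0000)
member 2 (1-2): L=7.4722, (cx,cy)=(0.3597,-0.9331)
member 3 (1-3): L=4.9224, (cx,cy)=(0.9999,-0.0120)
member 4 (2-3): L=7.2650, (cx,cy)=(0.3075,0.9515)
member 5 (2-4): L=4.6240, (cx,cy)=(1.0000,0.0000)
member 6 (3-4): L=7.3145, (cx,cy)=(0.3267,-0.9451)
solve A·x = −loads:
  F[0-1] = +233.1615 N (tension)
  F[0-2] = +1192.2074 N (tension)
  F[1-2] = -241.3603 N (compression)
  F[1-3] = +153.7288 N (tension)
  F[2-3] = +1809.7072 N (tension)
  F[2-4] = +963.9447 N (tension)
  F[3-4] = -2950.1079 N (compression)
  Rx@0 = -1259.1000 N
  Ry@0 = -223.3599 N
  Ry@4 = +2788.1799 N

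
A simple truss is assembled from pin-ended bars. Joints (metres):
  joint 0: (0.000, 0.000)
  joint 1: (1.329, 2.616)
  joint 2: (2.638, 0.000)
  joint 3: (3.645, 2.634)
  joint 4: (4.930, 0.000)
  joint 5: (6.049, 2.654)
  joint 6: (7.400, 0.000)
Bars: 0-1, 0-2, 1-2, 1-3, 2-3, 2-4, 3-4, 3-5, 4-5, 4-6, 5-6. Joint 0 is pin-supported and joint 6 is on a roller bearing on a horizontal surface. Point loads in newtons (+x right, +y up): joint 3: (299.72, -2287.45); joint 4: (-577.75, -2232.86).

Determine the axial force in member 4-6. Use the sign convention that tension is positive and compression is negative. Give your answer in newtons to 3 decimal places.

1385.093

N=7 nodes, M=11 members, R=3 reactions → 2N=14, M+R=14
member 0 (0-1): L=2.9342, (cx,cy)=(0.4529,0.8915)
member 1 (0-2): L=2.6380, (cx,cy)=(1.0000,0.0000)
member 2 (1-2): L=2.9252, (cx,cy)=(0.4475,-0.8943)
member 3 (1-3): L=2.3161, (cx,cy)=(1.0000,0.0078)
member 4 (2-3): L=2.8199, (cx,cy)=(0.3571,0.9341)
member 5 (2-4): L=2.2920, (cx,cy)=(1.0000,0.0000)
member 6 (3-4): L=2.9307, (cx,cy)=(0.4385,-0.8988)
member 7 (3-5): L=2.4041, (cx,cy)=(1.0000,0.0083)
member 8 (4-5): L=2.8803, (cx,cy)=(0.3885,0.9214)
member 9 (4-6): L=2.4700, (cx,cy)=(1.0000,0.0000)
member 10 (5-6): L=2.9781, (cx,cy)=(0.4536,-0.8912)
solve A·x = −loads:
  F[0-1] = -2018.2183 N (compression)
  F[0-2] = +636.0815 N (tension)
  F[1-2] = +1996.3171 N (tension)
  F[1-3] = -1807.4922 N (compression)
  F[2-3] = -1911.3079 N (compression)
  F[2-4] = +2211.9377 N (tension)
  F[3-4] = -566.6270 N (compression)
  F[3-5] = -2541.3339 N (compression)
  F[4-5] = +2975.8857 N (tension)
  F[4-6] = +1385.0933 N (tension)
  F[5-6] = -3053.2262 N (compression)
  Rx@0 = +278.0300 N
  Ry@0 = +1799.3347 N
  Ry@6 = +2720.9753 N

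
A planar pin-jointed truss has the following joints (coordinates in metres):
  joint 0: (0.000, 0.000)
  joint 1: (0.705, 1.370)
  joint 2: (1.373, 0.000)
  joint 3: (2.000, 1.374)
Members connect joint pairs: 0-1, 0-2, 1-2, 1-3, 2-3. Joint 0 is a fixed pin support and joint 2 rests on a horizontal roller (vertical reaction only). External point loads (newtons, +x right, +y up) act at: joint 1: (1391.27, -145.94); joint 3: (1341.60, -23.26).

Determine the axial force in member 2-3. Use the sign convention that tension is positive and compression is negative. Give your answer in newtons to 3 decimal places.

N=4 nodes, M=5 members, R=3 reactions → 2N=8, M+R=8
member 0 (0-1): L=1.5408, (cx,cy)=(0.4576,0.8892)
member 1 (0-2): L=1.3730, (cx,cy)=(1.0000,0.0000)
member 2 (1-2): L=1.5242, (cx,cy)=(0.4383,-0.8988)
member 3 (1-3): L=1.2950, (cx,cy)=(1.0000,0.0031)
member 4 (2-3): L=1.5103, (cx,cy)=(0.4151,0.9098)
solve A·x = −loads:
  F[0-1] = +3003.2634 N (tension)
  F[0-2] = +1358.6729 N (tension)
  F[1-2] = -3128.6661 N (compression)
  F[1-3] = +1354.1294 N (tension)
  F[2-3] = -30.1649 N (compression)
  Rx@0 = -2732.8700 N
  Ry@0 = -2670.4256 N
  Ry@2 = +2839.6256 N

-30.165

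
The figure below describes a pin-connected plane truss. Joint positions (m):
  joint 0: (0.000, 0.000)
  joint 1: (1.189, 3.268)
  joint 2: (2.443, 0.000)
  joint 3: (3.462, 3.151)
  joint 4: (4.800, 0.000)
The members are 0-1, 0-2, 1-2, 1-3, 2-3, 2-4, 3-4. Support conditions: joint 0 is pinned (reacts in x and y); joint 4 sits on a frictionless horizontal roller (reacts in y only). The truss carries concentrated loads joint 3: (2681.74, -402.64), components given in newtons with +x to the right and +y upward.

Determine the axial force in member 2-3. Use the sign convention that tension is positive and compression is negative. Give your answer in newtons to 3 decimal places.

N=5 nodes, M=7 members, R=3 reactions → 2N=10, M+R=10
member 0 (0-1): L=3.4776, (cx,cy)=(0.3419,0.9397)
member 1 (0-2): L=2.4430, (cx,cy)=(1.0000,0.0000)
member 2 (1-2): L=3.5003, (cx,cy)=(0.3583,-0.9336)
member 3 (1-3): L=2.2760, (cx,cy)=(0.9987,-0.0514)
member 4 (2-3): L=3.3117, (cx,cy)=(0.3077,0.9515)
member 5 (2-4): L=2.3570, (cx,cy)=(1.0000,0.0000)
member 6 (3-4): L=3.4233, (cx,cy)=(0.3908,-0.9205)
solve A·x = −loads:
  F[0-1] = +1753.9150 N (tension)
  F[0-2] = +2082.0683 N (tension)
  F[1-2] = -1834.6923 N (compression)
  F[1-3] = +1258.6171 N (tension)
  F[2-3] = +1800.2570 N (tension)
  F[2-4] = +870.8485 N (tension)
  F[3-4] = -2228.0893 N (compression)
  Rx@0 = -2681.7400 N
  Ry@0 = -1648.2147 N
  Ry@4 = +2050.8547 N

1800.257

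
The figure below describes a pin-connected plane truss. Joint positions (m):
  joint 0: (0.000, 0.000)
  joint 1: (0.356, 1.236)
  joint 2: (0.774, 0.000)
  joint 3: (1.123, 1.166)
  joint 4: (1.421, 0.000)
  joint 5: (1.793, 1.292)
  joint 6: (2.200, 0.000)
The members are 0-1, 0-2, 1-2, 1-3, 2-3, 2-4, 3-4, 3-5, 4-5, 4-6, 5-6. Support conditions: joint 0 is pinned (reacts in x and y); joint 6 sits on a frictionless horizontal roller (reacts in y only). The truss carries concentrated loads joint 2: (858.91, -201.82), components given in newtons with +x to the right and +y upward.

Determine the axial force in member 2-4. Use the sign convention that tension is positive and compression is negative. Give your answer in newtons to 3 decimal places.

N=7 nodes, M=11 members, R=3 reactions → 2N=14, M+R=14
member 0 (0-1): L=1.2862, (cx,cy)=(0.2768,0.9609)
member 1 (0-2): L=0.7740, (cx,cy)=(1.0000,0.0000)
member 2 (1-2): L=1.3048, (cx,cy)=(0.3204,-0.9473)
member 3 (1-3): L=0.7702, (cx,cy)=(0.9959,-0.0909)
member 4 (2-3): L=1.2171, (cx,cy)=(0.2867,0.9580)
member 5 (2-4): L=0.6470, (cx,cy)=(1.0000,0.0000)
member 6 (3-4): L=1.2035, (cx,cy)=(0.2476,-0.9689)
member 7 (3-5): L=0.6817, (cx,cy)=(0.9828,0.1848)
member 8 (4-5): L=1.3445, (cx,cy)=(0.2767,0.9610)
member 9 (4-6): L=0.7790, (cx,cy)=(1.0000,0.0000)
member 10 (5-6): L=1.3546, (cx,cy)=(0.3005,-0.9538)
solve A·x = −loads:
  F[0-1] = -136.1341 N (compression)
  F[0-2] = +896.5884 N (tension)
  F[1-2] = +146.2380 N (tension)
  F[1-3] = -84.8790 N (compression)
  F[2-3] = +66.0638 N (tension)
  F[2-4] = +65.5843 N (tension)
  F[3-4] = -82.0718 N (compression)
  F[3-5] = -46.0554 N (compression)
  F[4-5] = +82.7463 N (tension)
  F[4-6] = +22.3673 N (tension)
  F[5-6] = -74.4437 N (compression)
  Rx@0 = -858.9100 N
  Ry@0 = +130.8161 N
  Ry@6 = +71.0039 N

65.584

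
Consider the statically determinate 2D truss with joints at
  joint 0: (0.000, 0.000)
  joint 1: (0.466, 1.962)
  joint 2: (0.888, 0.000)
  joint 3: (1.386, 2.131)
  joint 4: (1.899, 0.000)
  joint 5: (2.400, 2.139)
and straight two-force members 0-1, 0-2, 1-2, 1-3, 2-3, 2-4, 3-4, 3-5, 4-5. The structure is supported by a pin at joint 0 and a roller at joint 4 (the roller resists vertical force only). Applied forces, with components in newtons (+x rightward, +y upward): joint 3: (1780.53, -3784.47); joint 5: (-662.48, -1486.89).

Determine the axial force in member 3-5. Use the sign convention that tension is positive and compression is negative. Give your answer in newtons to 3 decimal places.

N=6 nodes, M=9 members, R=3 reactions → 2N=12, M+R=12
member 0 (0-1): L=2.0166, (cx,cy)=(0.2311,0.9729)
member 1 (0-2): L=0.8880, (cx,cy)=(1.0000,0.0000)
member 2 (1-2): L=2.0069, (cx,cy)=(0.2103,-0.9776)
member 3 (1-3): L=0.9354, (cx,cy)=(0.9835,0.1807)
member 4 (2-3): L=2.1884, (cx,cy)=(0.2276,0.9738)
member 5 (2-4): L=1.0110, (cx,cy)=(1.0000,0.0000)
member 6 (3-4): L=2.1919, (cx,cy)=(0.2340,-0.9722)
member 7 (3-5): L=1.0140, (cx,cy)=(1.0000,0.0079)
member 8 (4-5): L=2.1969, (cx,cy)=(0.2280,0.9736)
solve A·x = −loads:
  F[0-1] = +639.0792 N (tension)
  F[0-2] = +970.3689 N (tension)
  F[1-2] = -585.1339 N (compression)
  F[1-3] = +275.2514 N (tension)
  F[2-3] = +587.4643 N (tension)
  F[2-4] = +713.6439 N (tension)
  F[3-4] = -4534.6837 N (compression)
  F[3-5] = -314.8098 N (compression)
  F[4-5] = -1524.5798 N (compression)
  Rx@0 = -1118.0500 N
  Ry@0 = -621.7817 N
  Ry@4 = +5893.1417 N

-314.810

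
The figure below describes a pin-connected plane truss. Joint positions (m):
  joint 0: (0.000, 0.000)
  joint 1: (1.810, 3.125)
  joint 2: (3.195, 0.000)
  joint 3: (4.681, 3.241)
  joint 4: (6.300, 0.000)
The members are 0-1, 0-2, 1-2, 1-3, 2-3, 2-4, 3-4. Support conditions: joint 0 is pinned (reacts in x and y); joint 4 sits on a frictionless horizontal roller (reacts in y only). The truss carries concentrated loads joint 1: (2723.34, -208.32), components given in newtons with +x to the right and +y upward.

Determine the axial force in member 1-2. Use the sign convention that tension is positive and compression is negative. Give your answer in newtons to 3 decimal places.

N=5 nodes, M=7 members, R=3 reactions → 2N=10, M+R=10
member 0 (0-1): L=3.6113, (cx,cy)=(0.5012,0.8653)
member 1 (0-2): L=3.1950, (cx,cy)=(1.0000,0.0000)
member 2 (1-2): L=3.4182, (cx,cy)=(0.4052,-0.9142)
member 3 (1-3): L=2.8733, (cx,cy)=(0.9992,0.0404)
member 4 (2-3): L=3.5654, (cx,cy)=(0.4168,0.9090)
member 5 (2-4): L=3.1050, (cx,cy)=(1.0000,0.0000)
member 6 (3-4): L=3.6229, (cx,cy)=(0.4469,-0.8946)
solve A·x = −loads:
  F[0-1] = +1389.5181 N (tension)
  F[0-2] = +2026.9135 N (tension)
  F[1-2] = -1603.9136 N (compression)
  F[1-3] = -1378.1502 N (compression)
  F[2-3] = +1613.1347 N (tension)
  F[2-4] = +704.7040 N (tension)
  F[3-4] = -1576.9341 N (compression)
  Rx@0 = -2723.3400 N
  Ry@0 = -1202.3938 N
  Ry@4 = +1410.7138 N

-1603.914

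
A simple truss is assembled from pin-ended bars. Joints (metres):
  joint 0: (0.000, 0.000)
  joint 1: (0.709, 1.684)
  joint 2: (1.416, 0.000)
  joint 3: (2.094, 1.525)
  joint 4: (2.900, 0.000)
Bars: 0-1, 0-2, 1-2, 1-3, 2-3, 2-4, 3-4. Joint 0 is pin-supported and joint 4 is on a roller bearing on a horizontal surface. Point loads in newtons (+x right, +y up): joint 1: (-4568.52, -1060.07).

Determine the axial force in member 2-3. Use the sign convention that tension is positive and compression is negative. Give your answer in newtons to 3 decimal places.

N=5 nodes, M=7 members, R=3 reactions → 2N=10, M+R=10
member 0 (0-1): L=1.8272, (cx,cy)=(0.3880,0.9216)
member 1 (0-2): L=1.4160, (cx,cy)=(1.0000,0.0000)
member 2 (1-2): L=1.8264, (cx,cy)=(0.3871,-0.9220)
member 3 (1-3): L=1.3941, (cx,cy)=(0.9935,-0.1141)
member 4 (2-3): L=1.6689, (cx,cy)=(0.4062,0.9138)
member 5 (2-4): L=1.4840, (cx,cy)=(1.0000,0.0000)
member 6 (3-4): L=1.7249, (cx,cy)=(0.4673,-0.8841)
solve A·x = −loads:
  F[0-1] = -3747.4200 N (compression)
  F[0-2] = -3114.3991 N (compression)
  F[1-2] = +2320.1835 N (tension)
  F[1-3] = +2230.8077 N (tension)
  F[2-3] = -2341.1943 N (compression)
  F[2-4] = -1265.1417 N (compression)
  F[3-4] = +2707.4888 N (tension)
  Rx@0 = +4568.5200 N
  Ry@0 = +3453.7935 N
  Ry@4 = -2393.7235 N

-2341.194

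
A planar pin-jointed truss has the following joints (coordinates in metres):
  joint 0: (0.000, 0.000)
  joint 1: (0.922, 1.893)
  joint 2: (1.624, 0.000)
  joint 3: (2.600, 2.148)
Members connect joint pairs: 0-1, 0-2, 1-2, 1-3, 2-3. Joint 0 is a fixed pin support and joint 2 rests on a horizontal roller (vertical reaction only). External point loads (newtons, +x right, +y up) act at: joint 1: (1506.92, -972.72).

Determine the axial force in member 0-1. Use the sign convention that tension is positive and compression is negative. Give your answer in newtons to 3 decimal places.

N=4 nodes, M=5 members, R=3 reactions → 2N=8, M+R=8
member 0 (0-1): L=2.1056, (cx,cy)=(0.4379,0.8990)
member 1 (0-2): L=1.6240, (cx,cy)=(1.0000,0.0000)
member 2 (1-2): L=2.0190, (cx,cy)=(0.3477,-0.9376)
member 3 (1-3): L=1.6973, (cx,cy)=(0.9886,0.1502)
member 4 (2-3): L=2.3593, (cx,cy)=(0.4137,0.9104)
solve A·x = −loads:
  F[0-1] = +1486.1001 N (tension)
  F[0-2] = +856.1852 N (tension)
  F[1-2] = -2462.4147 N (compression)
  F[1-3] = -0.0000 N (compression)
  F[2-3] = +0.0000 N (tension)
  Rx@0 = -1506.9200 N
  Ry@0 = -1336.0530 N
  Ry@2 = +2308.7730 N

1486.100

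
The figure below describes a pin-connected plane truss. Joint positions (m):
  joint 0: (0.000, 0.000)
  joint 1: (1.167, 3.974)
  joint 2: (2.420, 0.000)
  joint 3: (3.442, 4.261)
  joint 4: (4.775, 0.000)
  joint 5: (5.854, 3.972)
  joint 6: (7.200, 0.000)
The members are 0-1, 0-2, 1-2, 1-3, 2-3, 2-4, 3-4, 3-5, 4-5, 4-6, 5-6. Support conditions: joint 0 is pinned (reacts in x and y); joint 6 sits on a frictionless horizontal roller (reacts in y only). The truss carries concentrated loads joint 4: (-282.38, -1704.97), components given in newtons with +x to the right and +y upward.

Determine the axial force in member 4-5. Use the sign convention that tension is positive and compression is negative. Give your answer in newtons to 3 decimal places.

N=7 nodes, M=11 members, R=3 reactions → 2N=14, M+R=14
member 0 (0-1): L=4.1418, (cx,cy)=(0.2818,0.9595)
member 1 (0-2): L=2.4200, (cx,cy)=(1.0000,0.0000)
member 2 (1-2): L=4.1669, (cx,cy)=(0.3007,-0.9537)
member 3 (1-3): L=2.2930, (cx,cy)=(0.9921,0.1252)
member 4 (2-3): L=4.3818, (cx,cy)=(0.2332,0.9724)
member 5 (2-4): L=2.3550, (cx,cy)=(1.0000,0.0000)
member 6 (3-4): L=4.4646, (cx,cy)=(0.2986,-0.9544)
member 7 (3-5): L=2.4293, (cx,cy)=(0.9929,-0.1190)
member 8 (4-5): L=4.1159, (cx,cy)=(0.2622,0.9650)
member 9 (4-6): L=2.4250, (cx,cy)=(1.0000,0.0000)
member 10 (5-6): L=4.1939, (cx,cy)=(0.3209,-0.9471)
solve A·x = −loads:
  F[0-1] = -598.4915 N (compression)
  F[0-2] = -113.7484 N (compression)
  F[1-2] = +557.6249 N (tension)
  F[1-3] = -338.9786 N (compression)
  F[2-3] = -546.8994 N (compression)
  F[2-4] = +181.4890 N (tension)
  F[3-4] = +685.6228 N (tension)
  F[3-5] = -673.3562 N (compression)
  F[4-5] = +1088.6948 N (tension)
  F[4-6] = +383.1717 N (tension)
  F[5-6] = -1193.8858 N (compression)
  Rx@0 = +282.3800 N
  Ry@0 = +574.2434 N
  Ry@6 = +1130.7266 N

1088.695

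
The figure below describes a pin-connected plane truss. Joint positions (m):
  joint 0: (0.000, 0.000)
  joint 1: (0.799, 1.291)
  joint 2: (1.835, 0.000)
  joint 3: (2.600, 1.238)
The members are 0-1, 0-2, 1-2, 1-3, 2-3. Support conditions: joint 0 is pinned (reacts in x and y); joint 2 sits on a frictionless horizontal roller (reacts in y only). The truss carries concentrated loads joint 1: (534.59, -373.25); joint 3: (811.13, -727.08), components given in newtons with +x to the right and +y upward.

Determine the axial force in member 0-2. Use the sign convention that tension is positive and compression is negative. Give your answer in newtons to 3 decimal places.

N=4 nodes, M=5 members, R=3 reactions → 2N=8, M+R=8
member 0 (0-1): L=1.5182, (cx,cy)=(0.5263,0.8503)
member 1 (0-2): L=1.8350, (cx,cy)=(1.0000,0.0000)
member 2 (1-2): L=1.6553, (cx,cy)=(0.6259,-0.7799)
member 3 (1-3): L=1.8018, (cx,cy)=(0.9996,-0.0294)
member 4 (2-3): L=1.4553, (cx,cy)=(0.5257,0.8507)
solve A·x = −loads:
  F[0-1] = +1194.5245 N (tension)
  F[0-2] = +717.0849 N (tension)
  F[1-2] = -1827.6232 N (compression)
  F[1-3] = +1238.4412 N (tension)
  F[2-3] = -811.8717 N (compression)
  Rx@0 = -1345.7200 N
  Ry@0 = -1015.7296 N
  Ry@2 = +2116.0596 N

717.085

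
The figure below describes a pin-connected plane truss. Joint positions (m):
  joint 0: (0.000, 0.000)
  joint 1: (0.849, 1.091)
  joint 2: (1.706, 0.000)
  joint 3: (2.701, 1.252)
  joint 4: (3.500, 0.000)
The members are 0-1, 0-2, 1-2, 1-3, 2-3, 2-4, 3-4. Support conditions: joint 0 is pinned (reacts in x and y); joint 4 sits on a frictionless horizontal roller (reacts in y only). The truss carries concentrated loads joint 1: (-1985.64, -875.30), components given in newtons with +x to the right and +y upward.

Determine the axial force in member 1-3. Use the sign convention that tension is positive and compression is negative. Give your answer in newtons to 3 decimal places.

628.266

N=5 nodes, M=7 members, R=3 reactions → 2N=10, M+R=10
member 0 (0-1): L=1.3824, (cx,cy)=(0.6141,0.7892)
member 1 (0-2): L=1.7060, (cx,cy)=(1.0000,0.0000)
member 2 (1-2): L=1.3873, (cx,cy)=(0.6177,-0.7864)
member 3 (1-3): L=1.8590, (cx,cy)=(0.9962,0.0866)
member 4 (2-3): L=1.5992, (cx,cy)=(0.6222,0.7829)
member 5 (2-4): L=1.7940, (cx,cy)=(1.0000,0.0000)
member 6 (3-4): L=1.4852, (cx,cy)=(0.5380,-0.8430)
solve A·x = −loads:
  F[0-1] = -1624.3480 N (compression)
  F[0-2] = -988.0614 N (compression)
  F[1-2] = +586.2733 N (tension)
  F[1-3] = +628.2658 N (tension)
  F[2-3] = -588.9059 N (compression)
  F[2-4] = -259.5024 N (compression)
  F[3-4] = +482.3786 N (tension)
  Rx@0 = +1985.6400 N
  Ry@0 = +1281.9296 N
  Ry@4 = -406.6296 N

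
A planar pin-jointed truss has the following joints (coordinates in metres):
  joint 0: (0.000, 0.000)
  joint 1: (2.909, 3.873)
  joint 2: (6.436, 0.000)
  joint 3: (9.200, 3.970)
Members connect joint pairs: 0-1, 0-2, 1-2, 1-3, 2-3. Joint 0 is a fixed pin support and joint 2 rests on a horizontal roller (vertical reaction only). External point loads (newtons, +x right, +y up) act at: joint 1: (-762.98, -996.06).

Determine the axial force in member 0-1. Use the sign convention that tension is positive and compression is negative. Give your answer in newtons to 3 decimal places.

-1256.901

N=4 nodes, M=5 members, R=3 reactions → 2N=8, M+R=8
member 0 (0-1): L=4.8438, (cx,cy)=(0.6006,0.7996)
member 1 (0-2): L=6.4360, (cx,cy)=(1.0000,0.0000)
member 2 (1-2): L=5.2383, (cx,cy)=(0.6733,-0.7394)
member 3 (1-3): L=6.2917, (cx,cy)=(0.9999,0.0154)
member 4 (2-3): L=4.8374, (cx,cy)=(0.5714,0.8207)
solve A·x = −loads:
  F[0-1] = -1256.9013 N (compression)
  F[0-2] = -8.1336 N (compression)
  F[1-2] = +12.0800 N (tension)
  F[1-3] = -0.0000 N (compression)
  F[2-3] = +0.0000 N (tension)
  Rx@0 = +762.9800 N
  Ry@0 = +1004.9915 N
  Ry@2 = -8.9315 N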